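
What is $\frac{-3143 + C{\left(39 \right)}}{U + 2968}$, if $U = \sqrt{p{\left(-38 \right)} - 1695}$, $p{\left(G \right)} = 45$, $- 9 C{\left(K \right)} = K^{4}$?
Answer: $- \frac{386124928}{4405337} + \frac{650480 i \sqrt{66}}{4405337} \approx -87.649 + 1.1996 i$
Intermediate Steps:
$C{\left(K \right)} = - \frac{K^{4}}{9}$
$U = 5 i \sqrt{66}$ ($U = \sqrt{45 - 1695} = \sqrt{-1650} = 5 i \sqrt{66} \approx 40.62 i$)
$\frac{-3143 + C{\left(39 \right)}}{U + 2968} = \frac{-3143 - \frac{39^{4}}{9}}{5 i \sqrt{66} + 2968} = \frac{-3143 - 257049}{2968 + 5 i \sqrt{66}} = - \frac{260192}{2968 + 5 i \sqrt{66}}$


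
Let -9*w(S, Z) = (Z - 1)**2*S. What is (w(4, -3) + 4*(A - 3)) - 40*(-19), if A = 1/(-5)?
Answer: 33304/45 ≈ 740.09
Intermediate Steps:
A = -1/5 (A = 1*(-1/5) = -1/5 ≈ -0.20000)
w(S, Z) = -S*(-1 + Z)**2/9 (w(S, Z) = -(Z - 1)**2*S/9 = -(-1 + Z)**2*S/9 = -S*(-1 + Z)**2/9)
(w(4, -3) + 4*(A - 3)) - 40*(-19) = (-1/9*4*(-1 - 3)**2 + 4*(-1/5 - 3)) - 40*(-19) = (-1/9*4*(-4)**2 + 4*(-16/5)) + 760 = (-1/9*4*16 - 64/5) + 760 = (-64/9 - 64/5) + 760 = -896/45 + 760 = 33304/45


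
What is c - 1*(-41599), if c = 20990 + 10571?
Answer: 73160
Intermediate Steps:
c = 31561
c - 1*(-41599) = 31561 - 1*(-41599) = 31561 + 41599 = 73160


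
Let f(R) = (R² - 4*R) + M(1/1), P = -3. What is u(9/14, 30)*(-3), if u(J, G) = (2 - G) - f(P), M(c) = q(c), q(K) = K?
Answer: 150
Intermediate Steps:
M(c) = c
f(R) = 1 + R² - 4*R (f(R) = (R² - 4*R) + 1/1 = (R² - 4*R) + 1 = 1 + R² - 4*R)
u(J, G) = -20 - G (u(J, G) = (2 - G) - (1 + (-3)² - 4*(-3)) = (2 - G) - (1 + 9 + 12) = (2 - G) - 1*22 = (2 - G) - 22 = -20 - G)
u(9/14, 30)*(-3) = (-20 - 1*30)*(-3) = (-20 - 30)*(-3) = -50*(-3) = 150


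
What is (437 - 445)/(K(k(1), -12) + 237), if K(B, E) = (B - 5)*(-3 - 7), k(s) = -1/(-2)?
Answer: -4/141 ≈ -0.028369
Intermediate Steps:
k(s) = 1/2 (k(s) = -1*(-1/2) = 1/2)
K(B, E) = 50 - 10*B (K(B, E) = (-5 + B)*(-10) = 50 - 10*B)
(437 - 445)/(K(k(1), -12) + 237) = (437 - 445)/((50 - 10*1/2) + 237) = -8/((50 - 5) + 237) = -8/(45 + 237) = -8/282 = -8*1/282 = -4/141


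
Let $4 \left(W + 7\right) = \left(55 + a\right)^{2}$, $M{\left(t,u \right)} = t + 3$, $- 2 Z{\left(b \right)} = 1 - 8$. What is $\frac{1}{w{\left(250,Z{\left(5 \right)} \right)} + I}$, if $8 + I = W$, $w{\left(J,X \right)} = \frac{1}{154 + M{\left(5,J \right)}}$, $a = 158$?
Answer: $\frac{324}{3670031} \approx 8.8283 \cdot 10^{-5}$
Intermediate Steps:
$Z{\left(b \right)} = \frac{7}{2}$ ($Z{\left(b \right)} = - \frac{1 - 8}{2} = \left(- \frac{1}{2}\right) \left(-7\right) = \frac{7}{2}$)
$M{\left(t,u \right)} = 3 + t$
$w{\left(J,X \right)} = \frac{1}{162}$ ($w{\left(J,X \right)} = \frac{1}{154 + \left(3 + 5\right)} = \frac{1}{154 + 8} = \frac{1}{162}$)
$W = \frac{45341}{4}$ ($W = -7 + \frac{\left(55 + 158\right)^{2}}{4} = -7 + \frac{213^{2}}{4} = -7 + \frac{1}{4} \cdot 45369 = -7 + \frac{45369}{4} = \frac{45341}{4} \approx 11335.0$)
$I = \frac{45309}{4}$ ($I = -8 + \frac{45341}{4} = \frac{45309}{4} \approx 11327.0$)
$\frac{1}{w{\left(250,Z{\left(5 \right)} \right)} + I} = \frac{1}{\frac{1}{162} + \frac{45309}{4}} = \frac{1}{\frac{3670031}{324}} = \frac{324}{3670031}$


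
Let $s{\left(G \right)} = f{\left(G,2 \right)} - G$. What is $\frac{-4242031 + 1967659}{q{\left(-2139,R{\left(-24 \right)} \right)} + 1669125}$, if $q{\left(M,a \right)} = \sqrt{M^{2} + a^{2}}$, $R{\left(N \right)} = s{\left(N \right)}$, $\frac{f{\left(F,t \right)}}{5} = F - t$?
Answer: $- \frac{949052791125}{696493419767} + \frac{568593 \sqrt{4586557}}{696493419767} \approx -1.3609$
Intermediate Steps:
$f{\left(F,t \right)} = - 5 t + 5 F$ ($f{\left(F,t \right)} = 5 \left(F - t\right) = - 5 t + 5 F$)
$s{\left(G \right)} = -10 + 4 G$ ($s{\left(G \right)} = \left(\left(-5\right) 2 + 5 G\right) - G = \left(-10 + 5 G\right) - G = -10 + 4 G$)
$R{\left(N \right)} = -10 + 4 N$
$\frac{-4242031 + 1967659}{q{\left(-2139,R{\left(-24 \right)} \right)} + 1669125} = \frac{-4242031 + 1967659}{\sqrt{\left(-2139\right)^{2} + \left(-10 + 4 \left(-24\right)\right)^{2}} + 1669125} = - \frac{2274372}{\sqrt{4575321 + \left(-10 - 96\right)^{2}} + 1669125} = - \frac{2274372}{\sqrt{4575321 + \left(-106\right)^{2}} + 1669125} = - \frac{2274372}{\sqrt{4575321 + 11236} + 1669125} = - \frac{2274372}{\sqrt{4586557} + 1669125} = - \frac{2274372}{1669125 + \sqrt{4586557}}$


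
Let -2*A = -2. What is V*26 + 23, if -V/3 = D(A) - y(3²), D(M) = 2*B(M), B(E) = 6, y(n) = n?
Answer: -211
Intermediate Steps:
A = 1 (A = -½*(-2) = 1)
D(M) = 12 (D(M) = 2*6 = 12)
V = -9 (V = -3*(12 - 1*3²) = -3*(12 - 1*9) = -3*(12 - 9) = -3*3 = -9)
V*26 + 23 = -9*26 + 23 = -234 + 23 = -211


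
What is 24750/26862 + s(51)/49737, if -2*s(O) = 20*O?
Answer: 6147935/6747653 ≈ 0.91112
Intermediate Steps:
s(O) = -10*O
24750/26862 + s(51)/49737 = 24750/26862 - 10*51/49737 = 24750*(1/26862) - 510*1/49737 = 375/407 - 170/16579 = 6147935/6747653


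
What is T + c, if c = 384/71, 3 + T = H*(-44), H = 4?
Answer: -12325/71 ≈ -173.59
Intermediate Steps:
T = -179 (T = -3 + 4*(-44) = -3 - 176 = -179)
c = 384/71 (c = 384*(1/71) = 384/71 ≈ 5.4084)
T + c = -179 + 384/71 = -12325/71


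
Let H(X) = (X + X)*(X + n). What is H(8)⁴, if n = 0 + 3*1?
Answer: 959512576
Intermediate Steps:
n = 3 (n = 0 + 3 = 3)
H(X) = 2*X*(3 + X) (H(X) = (X + X)*(X + 3) = (2*X)*(3 + X) = 2*X*(3 + X))
H(8)⁴ = (2*8*(3 + 8))⁴ = (2*8*11)⁴ = 176⁴ = 959512576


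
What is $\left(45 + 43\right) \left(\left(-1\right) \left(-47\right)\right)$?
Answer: $4136$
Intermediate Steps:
$\left(45 + 43\right) \left(\left(-1\right) \left(-47\right)\right) = 88 \cdot 47 = 4136$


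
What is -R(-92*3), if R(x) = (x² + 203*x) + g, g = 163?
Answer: -20311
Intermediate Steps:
R(x) = 163 + x² + 203*x (R(x) = (x² + 203*x) + 163 = 163 + x² + 203*x)
-R(-92*3) = -(163 + (-92*3)² + 203*(-92*3)) = -(163 + (-276)² + 203*(-276)) = -(163 + 76176 - 56028) = -1*20311 = -20311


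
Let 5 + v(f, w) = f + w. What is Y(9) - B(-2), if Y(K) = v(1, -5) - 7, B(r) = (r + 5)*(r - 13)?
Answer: 29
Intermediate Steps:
v(f, w) = -5 + f + w (v(f, w) = -5 + (f + w) = -5 + f + w)
B(r) = (-13 + r)*(5 + r) (B(r) = (5 + r)*(-13 + r) = (-13 + r)*(5 + r))
Y(K) = -16 (Y(K) = (-5 + 1 - 5) - 7 = -9 - 7 = -16)
Y(9) - B(-2) = -16 - (-65 + (-2)**2 - 8*(-2)) = -16 - (-65 + 4 + 16) = -16 - 1*(-45) = -16 + 45 = 29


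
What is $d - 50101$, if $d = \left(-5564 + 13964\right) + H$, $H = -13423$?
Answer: $-55124$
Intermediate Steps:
$d = -5023$ ($d = \left(-5564 + 13964\right) - 13423 = 8400 - 13423 = -5023$)
$d - 50101 = -5023 - 50101 = -55124$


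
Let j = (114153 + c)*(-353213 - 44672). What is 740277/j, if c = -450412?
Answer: 740277/133792412215 ≈ 5.5330e-6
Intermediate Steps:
j = 133792412215 (j = (114153 - 450412)*(-353213 - 44672) = -336259*(-397885) = 133792412215)
740277/j = 740277/133792412215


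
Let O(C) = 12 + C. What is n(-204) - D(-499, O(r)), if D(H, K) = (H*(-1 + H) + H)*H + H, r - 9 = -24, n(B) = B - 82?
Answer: 124251712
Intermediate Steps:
n(B) = -82 + B
r = -15 (r = 9 - 24 = -15)
D(H, K) = H + H*(H + H*(-1 + H)) (D(H, K) = (H + H*(-1 + H))*H + H = H*(H + H*(-1 + H)) + H = H + H*(H + H*(-1 + H)))
n(-204) - D(-499, O(r)) = (-82 - 204) - (-499 + (-499)**3) = -286 - (-499 - 124251499) = -286 - 1*(-124251998) = -286 + 124251998 = 124251712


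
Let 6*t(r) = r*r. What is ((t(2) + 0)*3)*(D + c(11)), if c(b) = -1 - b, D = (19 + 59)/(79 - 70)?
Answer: -20/3 ≈ -6.6667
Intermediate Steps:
t(r) = r²/6 (t(r) = (r*r)/6 = r²/6)
D = 26/3 (D = 78/9 = 78*(⅑) = 26/3 ≈ 8.6667)
((t(2) + 0)*3)*(D + c(11)) = (((⅙)*2² + 0)*3)*(26/3 + (-1 - 1*11)) = (((⅙)*4 + 0)*3)*(26/3 + (-1 - 11)) = ((⅔ + 0)*3)*(26/3 - 12) = ((⅔)*3)*(-10/3) = 2*(-10/3) = -20/3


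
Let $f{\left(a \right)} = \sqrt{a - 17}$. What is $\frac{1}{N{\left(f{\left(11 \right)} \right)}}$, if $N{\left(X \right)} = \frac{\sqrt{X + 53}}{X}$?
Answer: $\frac{i \sqrt{6}}{\sqrt{53 + i \sqrt{6}}} \approx 0.0077648 + 0.33619 i$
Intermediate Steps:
$f{\left(a \right)} = \sqrt{-17 + a}$
$N{\left(X \right)} = \frac{\sqrt{53 + X}}{X}$
$\frac{1}{N{\left(f{\left(11 \right)} \right)}} = \frac{1}{\frac{1}{\sqrt{-17 + 11}} \sqrt{53 + \sqrt{-17 + 11}}} = \frac{1}{\frac{1}{\sqrt{-6}} \sqrt{53 + \sqrt{-6}}} = \frac{1}{\frac{1}{i \sqrt{6}} \sqrt{53 + i \sqrt{6}}} = \frac{1}{- \frac{i \sqrt{6}}{6} \sqrt{53 + i \sqrt{6}}} = \frac{1}{\left(- \frac{1}{6}\right) i \sqrt{6} \sqrt{53 + i \sqrt{6}}} = \frac{i \sqrt{6}}{\sqrt{53 + i \sqrt{6}}}$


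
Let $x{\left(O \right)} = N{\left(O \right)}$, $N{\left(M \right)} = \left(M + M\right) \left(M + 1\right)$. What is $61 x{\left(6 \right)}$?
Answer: $5124$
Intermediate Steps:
$N{\left(M \right)} = 2 M \left(1 + M\right)$
$x{\left(O \right)} = 2 O \left(1 + O\right)$
$61 x{\left(6 \right)} = 61 \cdot 2 \cdot 6 \left(1 + 6\right) = 61 \cdot 2 \cdot 6 \cdot 7 = 61 \cdot 84 = 5124$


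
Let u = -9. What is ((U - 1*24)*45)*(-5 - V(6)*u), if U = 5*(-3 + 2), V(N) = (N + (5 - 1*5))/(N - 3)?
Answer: -16965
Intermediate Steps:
V(N) = N/(-3 + N) (V(N) = (N + (5 - 5))/(-3 + N) = (N + 0)/(-3 + N) = N/(-3 + N))
U = -5 (U = 5*(-1) = -5)
((U - 1*24)*45)*(-5 - V(6)*u) = ((-5 - 1*24)*45)*(-5 - 6/(-3 + 6)*(-9)) = ((-5 - 24)*45)*(-5 - 6/3*(-9)) = (-29*45)*(-5 - 6*(⅓)*(-9)) = -1305*(-5 - 2*(-9)) = -1305*(-5 - 1*(-18)) = -1305*(-5 + 18) = -1305*13 = -16965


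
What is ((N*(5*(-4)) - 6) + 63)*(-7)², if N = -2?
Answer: 4753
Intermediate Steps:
((N*(5*(-4)) - 6) + 63)*(-7)² = ((-10*(-4) - 6) + 63)*(-7)² = ((-2*(-20) - 6) + 63)*49 = ((40 - 6) + 63)*49 = (34 + 63)*49 = 97*49 = 4753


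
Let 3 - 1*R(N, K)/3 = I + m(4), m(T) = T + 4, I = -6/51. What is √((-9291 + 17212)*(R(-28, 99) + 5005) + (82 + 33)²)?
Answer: 11*√94442837/17 ≈ 6288.2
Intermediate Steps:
I = -2/17 (I = -6*1/51 = -2/17 ≈ -0.11765)
m(T) = 4 + T
R(N, K) = -249/17 (R(N, K) = 9 - 3*(-2/17 + (4 + 4)) = 9 - 3*(-2/17 + 8) = 9 - 3*134/17 = 9 - 402/17 = -249/17)
√((-9291 + 17212)*(R(-28, 99) + 5005) + (82 + 33)²) = √((-9291 + 17212)*(-249/17 + 5005) + (82 + 33)²) = √(7921*(84836/17) + 115²) = √(671985956/17 + 13225) = √(672210781/17) = 11*√94442837/17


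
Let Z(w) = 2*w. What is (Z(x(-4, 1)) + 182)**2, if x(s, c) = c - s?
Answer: 36864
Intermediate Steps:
(Z(x(-4, 1)) + 182)**2 = (2*(1 - 1*(-4)) + 182)**2 = (2*(1 + 4) + 182)**2 = (2*5 + 182)**2 = (10 + 182)**2 = 192**2 = 36864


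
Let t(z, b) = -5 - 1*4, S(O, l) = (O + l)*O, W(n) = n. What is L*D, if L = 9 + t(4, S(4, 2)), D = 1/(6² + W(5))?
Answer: 0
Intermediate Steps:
D = 1/41 (D = 1/(6² + 5) = 1/(36 + 5) = 1/41 ≈ 0.024390)
S(O, l) = O*(O + l)
t(z, b) = -9 (t(z, b) = -5 - 4 = -9)
L = 0 (L = 9 - 9 = 0)
L*D = 0*(1/41) = 0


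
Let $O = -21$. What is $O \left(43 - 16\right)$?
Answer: $-567$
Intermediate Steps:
$O \left(43 - 16\right) = - 21 \left(43 - 16\right) = \left(-21\right) 27 = -567$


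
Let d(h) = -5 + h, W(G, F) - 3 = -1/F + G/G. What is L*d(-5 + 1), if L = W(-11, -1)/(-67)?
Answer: 45/67 ≈ 0.67164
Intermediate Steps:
W(G, F) = 4 - 1/F (W(G, F) = 3 + (-1/F + G/G) = 3 + (-1/F + 1) = 3 + (1 - 1/F) = 4 - 1/F)
L = -5/67 (L = (4 - 1/(-1))/(-67) = (4 - 1*(-1))*(-1/67) = (4 + 1)*(-1/67) = 5*(-1/67) = -5/67 ≈ -0.074627)
L*d(-5 + 1) = -5*(-5 + (-5 + 1))/67 = -5*(-5 - 4)/67 = -5/67*(-9) = 45/67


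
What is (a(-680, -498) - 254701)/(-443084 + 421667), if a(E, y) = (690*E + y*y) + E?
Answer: 158859/7139 ≈ 22.252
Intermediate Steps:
a(E, y) = y² + 691*E (a(E, y) = (690*E + y²) + E = (y² + 690*E) + E = y² + 691*E)
(a(-680, -498) - 254701)/(-443084 + 421667) = (((-498)² + 691*(-680)) - 254701)/(-443084 + 421667) = ((248004 - 469880) - 254701)/(-21417) = (-221876 - 254701)*(-1/21417) = -476577*(-1/21417) = 158859/7139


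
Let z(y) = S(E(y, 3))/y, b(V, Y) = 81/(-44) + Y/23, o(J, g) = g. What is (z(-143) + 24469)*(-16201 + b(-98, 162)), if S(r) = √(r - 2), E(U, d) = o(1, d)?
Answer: -28675103051351/72358 ≈ -3.9629e+8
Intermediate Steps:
E(U, d) = d
S(r) = √(-2 + r)
b(V, Y) = -81/44 + Y/23 (b(V, Y) = 81*(-1/44) + Y*(1/23) = -81/44 + Y/23)
z(y) = 1/y (z(y) = √(-2 + 3)/y = √1/y = 1/y)
(z(-143) + 24469)*(-16201 + b(-98, 162)) = (1/(-143) + 24469)*(-16201 + (-81/44 + (1/23)*162)) = (-1/143 + 24469)*(-16201 + (-81/44 + 162/23)) = 3499066*(-16201 + 5265/1012)/143 = (3499066/143)*(-16390147/1012) = -28675103051351/72358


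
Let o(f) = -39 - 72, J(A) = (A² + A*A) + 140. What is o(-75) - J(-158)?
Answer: -50179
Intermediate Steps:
J(A) = 140 + 2*A² (J(A) = (A² + A²) + 140 = 2*A² + 140 = 140 + 2*A²)
o(f) = -111
o(-75) - J(-158) = -111 - (140 + 2*(-158)²) = -111 - (140 + 2*24964) = -111 - (140 + 49928) = -111 - 1*50068 = -111 - 50068 = -50179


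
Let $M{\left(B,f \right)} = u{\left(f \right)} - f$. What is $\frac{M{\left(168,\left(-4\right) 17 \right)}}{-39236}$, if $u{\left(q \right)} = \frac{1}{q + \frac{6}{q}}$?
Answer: $- \frac{4629}{2671510} \approx -0.0017327$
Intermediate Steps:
$M{\left(B,f \right)} = - f + \frac{f}{6 + f^{2}}$ ($M{\left(B,f \right)} = \frac{f}{6 + f^{2}} - f = - f + \frac{f}{6 + f^{2}}$)
$\frac{M{\left(168,\left(-4\right) 17 \right)}}{-39236} = \frac{- \left(-4\right) 17 + \frac{\left(-4\right) 17}{6 + \left(\left(-4\right) 17\right)^{2}}}{-39236} = \left(\left(-1\right) \left(-68\right) - \frac{68}{6 + \left(-68\right)^{2}}\right) \left(- \frac{1}{39236}\right) = \left(68 - \frac{68}{6 + 4624}\right) \left(- \frac{1}{39236}\right) = \left(68 - \frac{68}{4630}\right) \left(- \frac{1}{39236}\right) = \left(68 - \frac{34}{2315}\right) \left(- \frac{1}{39236}\right) = \frac{157386}{2315} \left(- \frac{1}{39236}\right) = - \frac{4629}{2671510}$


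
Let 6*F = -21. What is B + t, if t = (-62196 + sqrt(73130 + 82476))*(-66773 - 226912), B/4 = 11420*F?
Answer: 18265872380 - 3230535*sqrt(1286) ≈ 1.8150e+10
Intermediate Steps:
F = -7/2 (F = (1/6)*(-21) = -7/2 ≈ -3.5000)
B = -159880 (B = 4*(11420*(-7/2)) = 4*(-39970) = -159880)
t = 18266032260 - 3230535*sqrt(1286) (t = (-62196 + sqrt(155606))*(-293685) = (-62196 + 11*sqrt(1286))*(-293685) = 18266032260 - 3230535*sqrt(1286) ≈ 1.8150e+10)
B + t = -159880 + (18266032260 - 3230535*sqrt(1286)) = 18265872380 - 3230535*sqrt(1286)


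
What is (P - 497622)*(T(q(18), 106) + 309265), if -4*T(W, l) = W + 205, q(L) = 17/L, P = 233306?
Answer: -1471141424467/18 ≈ -8.1730e+10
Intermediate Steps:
T(W, l) = -205/4 - W/4 (T(W, l) = -(W + 205)/4 = -(205 + W)/4 = -205/4 - W/4)
(P - 497622)*(T(q(18), 106) + 309265) = (233306 - 497622)*((-205/4 - 17/(4*18)) + 309265) = -264316*((-205/4 - 17/(4*18)) + 309265) = -264316*((-205/4 - 1/4*17/18) + 309265) = -264316*((-205/4 - 17/72) + 309265) = -264316*(-3707/72 + 309265) = -264316*22263373/72 = -1471141424467/18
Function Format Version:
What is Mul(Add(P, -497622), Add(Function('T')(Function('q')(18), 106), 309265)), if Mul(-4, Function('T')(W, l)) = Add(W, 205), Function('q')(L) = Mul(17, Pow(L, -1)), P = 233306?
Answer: Rational(-1471141424467, 18) ≈ -8.1730e+10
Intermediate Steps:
Function('T')(W, l) = Add(Rational(-205, 4), Mul(Rational(-1, 4), W)) (Function('T')(W, l) = Mul(Rational(-1, 4), Add(W, 205)) = Mul(Rational(-1, 4), Add(205, W)) = Add(Rational(-205, 4), Mul(Rational(-1, 4), W)))
Mul(Add(P, -497622), Add(Function('T')(Function('q')(18), 106), 309265)) = Mul(Add(233306, -497622), Add(Add(Rational(-205, 4), Mul(Rational(-1, 4), Mul(17, Pow(18, -1)))), 309265)) = Mul(-264316, Add(Add(Rational(-205, 4), Mul(Rational(-1, 4), Mul(17, Rational(1, 18)))), 309265)) = Mul(-264316, Add(Add(Rational(-205, 4), Mul(Rational(-1, 4), Rational(17, 18))), 309265)) = Mul(-264316, Add(Add(Rational(-205, 4), Rational(-17, 72)), 309265)) = Mul(-264316, Add(Rational(-3707, 72), 309265)) = Mul(-264316, Rational(22263373, 72)) = Rational(-1471141424467, 18)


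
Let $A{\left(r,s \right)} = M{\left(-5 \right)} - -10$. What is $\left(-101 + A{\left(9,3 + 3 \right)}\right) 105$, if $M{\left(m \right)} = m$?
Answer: $-10080$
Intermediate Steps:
$A{\left(r,s \right)} = 5$ ($A{\left(r,s \right)} = -5 - -10 = -5 + 10 = 5$)
$\left(-101 + A{\left(9,3 + 3 \right)}\right) 105 = \left(-101 + 5\right) 105 = \left(-96\right) 105 = -10080$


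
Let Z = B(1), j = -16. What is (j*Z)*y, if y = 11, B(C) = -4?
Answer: 704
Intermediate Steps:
Z = -4
(j*Z)*y = -16*(-4)*11 = 64*11 = 704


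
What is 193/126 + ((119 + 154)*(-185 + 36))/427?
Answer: -720413/7686 ≈ -93.731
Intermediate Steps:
193/126 + ((119 + 154)*(-185 + 36))/427 = 193*(1/126) + (273*(-149))*(1/427) = 193/126 - 40677*1/427 = 193/126 - 5811/61 = -720413/7686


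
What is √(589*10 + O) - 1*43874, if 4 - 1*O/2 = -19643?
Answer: -43874 + 8*√706 ≈ -43661.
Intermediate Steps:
O = 39294 (O = 8 - 2*(-19643) = 8 + 39286 = 39294)
√(589*10 + O) - 1*43874 = √(589*10 + 39294) - 1*43874 = √(5890 + 39294) - 43874 = √45184 - 43874 = 8*√706 - 43874 = -43874 + 8*√706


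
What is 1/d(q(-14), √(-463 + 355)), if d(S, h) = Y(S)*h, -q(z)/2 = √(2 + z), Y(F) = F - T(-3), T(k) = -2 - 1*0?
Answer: √3/(36*(I + 2*√3)) ≈ 0.012821 - 0.003701*I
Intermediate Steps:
T(k) = -2 (T(k) = -2 + 0 = -2)
Y(F) = 2 + F (Y(F) = F - 1*(-2) = F + 2 = 2 + F)
q(z) = -2*√(2 + z)
d(S, h) = h*(2 + S) (d(S, h) = (2 + S)*h = h*(2 + S))
1/d(q(-14), √(-463 + 355)) = 1/(√(-463 + 355)*(2 - 2*√(2 - 14))) = 1/(√(-108)*(2 - 4*I*√3)) = 1/((6*I*√3)*(2 - 4*I*√3)) = 1/(6*I*√3*(2 - 4*I*√3)) = -I*√3/(18*(2 - 4*I*√3))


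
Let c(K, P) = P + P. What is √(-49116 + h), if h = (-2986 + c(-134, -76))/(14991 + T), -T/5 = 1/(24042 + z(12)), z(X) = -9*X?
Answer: 2*I*√1580726084385055728306/358794589 ≈ 221.62*I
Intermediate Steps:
c(K, P) = 2*P
T = -5/23934 (T = -5/(24042 - 9*12) = -5/(24042 - 108) = -5/23934 ≈ -0.00020891)
h = -75104892/358794589 (h = (-2986 + 2*(-76))/(14991 - 5/23934) = (-2986 - 152)/(358794589/23934) = -3138*23934/358794589 = -75104892/358794589 ≈ -0.20933)
√(-49116 + h) = √(-49116 - 75104892/358794589) = √(-17622630138216/358794589) = 2*I*√1580726084385055728306/358794589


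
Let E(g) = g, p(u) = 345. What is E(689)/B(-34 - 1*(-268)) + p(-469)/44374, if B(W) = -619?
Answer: -30360131/27467506 ≈ -1.1053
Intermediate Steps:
E(689)/B(-34 - 1*(-268)) + p(-469)/44374 = 689/(-619) + 345/44374 = 689*(-1/619) + 345*(1/44374) = -689/619 + 345/44374 = -30360131/27467506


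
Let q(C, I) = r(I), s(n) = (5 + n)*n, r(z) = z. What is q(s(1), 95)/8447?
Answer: 95/8447 ≈ 0.011247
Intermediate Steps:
s(n) = n*(5 + n)
q(C, I) = I
q(s(1), 95)/8447 = 95/8447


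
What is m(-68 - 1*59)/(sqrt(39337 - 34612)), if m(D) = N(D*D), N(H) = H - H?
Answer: 0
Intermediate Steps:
N(H) = 0
m(D) = 0
m(-68 - 1*59)/(sqrt(39337 - 34612)) = 0/(sqrt(39337 - 34612)) = 0/(sqrt(4725)) = 0/((15*sqrt(21))) = 0*(sqrt(21)/315) = 0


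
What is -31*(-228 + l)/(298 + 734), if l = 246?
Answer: -93/172 ≈ -0.54070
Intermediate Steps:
-31*(-228 + l)/(298 + 734) = -31*(-228 + 246)/(298 + 734) = -558/1032 = -31*3/172 = -93/172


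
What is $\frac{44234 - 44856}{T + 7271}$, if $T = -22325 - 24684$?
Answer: $\frac{311}{19869} \approx 0.015653$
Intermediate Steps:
$T = -47009$ ($T = -22325 - 24684 = -47009$)
$\frac{44234 - 44856}{T + 7271} = \frac{44234 - 44856}{-47009 + 7271} = - \frac{622}{-39738} = \left(-622\right) \left(- \frac{1}{39738}\right) = \frac{311}{19869}$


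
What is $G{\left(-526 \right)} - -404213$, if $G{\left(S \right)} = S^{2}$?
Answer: $680889$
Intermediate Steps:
$G{\left(-526 \right)} - -404213 = \left(-526\right)^{2} - -404213 = 276676 + 404213 = 680889$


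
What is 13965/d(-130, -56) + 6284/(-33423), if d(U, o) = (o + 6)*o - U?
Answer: 89668015/19585878 ≈ 4.5782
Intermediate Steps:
d(U, o) = -U + o*(6 + o) (d(U, o) = (6 + o)*o - U = o*(6 + o) - U = -U + o*(6 + o))
13965/d(-130, -56) + 6284/(-33423) = 13965/((-56)² - 1*(-130) + 6*(-56)) + 6284/(-33423) = 13965/(3136 + 130 - 336) + 6284*(-1/33423) = 13965/2930 - 6284/33423 = 13965*(1/2930) - 6284/33423 = 2793/586 - 6284/33423 = 89668015/19585878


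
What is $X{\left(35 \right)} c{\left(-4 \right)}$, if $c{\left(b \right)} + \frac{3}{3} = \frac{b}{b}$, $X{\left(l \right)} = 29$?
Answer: $0$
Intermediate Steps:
$c{\left(b \right)} = 0$ ($c{\left(b \right)} = -1 + \frac{b}{b} = -1 + 1 = 0$)
$X{\left(35 \right)} c{\left(-4 \right)} = 29 \cdot 0 = 0$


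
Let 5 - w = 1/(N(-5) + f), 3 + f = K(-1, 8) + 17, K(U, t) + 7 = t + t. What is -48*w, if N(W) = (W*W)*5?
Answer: -8868/37 ≈ -239.68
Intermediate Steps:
N(W) = 5*W**2 (N(W) = W**2*5 = 5*W**2)
K(U, t) = -7 + 2*t (K(U, t) = -7 + (t + t) = -7 + 2*t)
f = 23 (f = -3 + ((-7 + 2*8) + 17) = -3 + ((-7 + 16) + 17) = -3 + (9 + 17) = -3 + 26 = 23)
w = 739/148 (w = 5 - 1/(5*(-5)**2 + 23) = 5 - 1/(5*25 + 23) = 5 - 1/(125 + 23) = 5 - 1/148 = 739/148 ≈ 4.9932)
-48*w = -48*739/148 = -8868/37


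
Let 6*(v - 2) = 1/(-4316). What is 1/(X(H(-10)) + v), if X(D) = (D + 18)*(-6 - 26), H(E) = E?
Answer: -25896/6577585 ≈ -0.0039370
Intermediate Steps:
v = 51791/25896 (v = 2 + (⅙)/(-4316) = 2 + (⅙)*(-1/4316) = 2 - 1/25896 = 51791/25896 ≈ 2.0000)
X(D) = -576 - 32*D (X(D) = (18 + D)*(-32) = -576 - 32*D)
1/(X(H(-10)) + v) = 1/((-576 - 32*(-10)) + 51791/25896) = 1/((-576 + 320) + 51791/25896) = 1/(-256 + 51791/25896) = 1/(-6577585/25896) = -25896/6577585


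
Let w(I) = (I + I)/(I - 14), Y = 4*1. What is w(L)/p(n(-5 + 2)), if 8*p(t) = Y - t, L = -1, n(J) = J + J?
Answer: 8/75 ≈ 0.10667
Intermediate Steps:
n(J) = 2*J
Y = 4
p(t) = ½ - t/8 (p(t) = (4 - t)/8 = ½ - t/8)
w(I) = 2*I/(-14 + I) (w(I) = (2*I)/(-14 + I) = 2*I/(-14 + I))
w(L)/p(n(-5 + 2)) = (2*(-1)/(-14 - 1))/(½ - (-5 + 2)/4) = (2*(-1)/(-15))/(½ - (-3)/4) = (2*(-1)*(-1/15))/(½ - ⅛*(-6)) = 2/(15*(½ + ¾)) = 2/(15*(5/4)) = (2/15)*(⅘) = 8/75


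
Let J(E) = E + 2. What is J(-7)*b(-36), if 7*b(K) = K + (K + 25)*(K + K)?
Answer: -540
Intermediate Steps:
J(E) = 2 + E
b(K) = K/7 + 2*K*(25 + K)/7 (b(K) = (K + (K + 25)*(K + K))/7 = (K + (25 + K)*(2*K))/7 = (K + 2*K*(25 + K))/7 = K/7 + 2*K*(25 + K)/7)
J(-7)*b(-36) = (2 - 7)*((1/7)*(-36)*(51 + 2*(-36))) = -5*(-36)*(51 - 72)/7 = -5*(-36)*(-21)/7 = -5*108 = -540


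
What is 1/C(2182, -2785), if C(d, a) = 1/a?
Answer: -2785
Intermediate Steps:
1/C(2182, -2785) = 1/(1/(-2785)) = 1/(-1/2785) = -2785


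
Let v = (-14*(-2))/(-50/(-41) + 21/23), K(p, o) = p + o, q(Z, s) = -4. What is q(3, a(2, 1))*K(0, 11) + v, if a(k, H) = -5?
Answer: -62080/2011 ≈ -30.870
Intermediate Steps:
K(p, o) = o + p
v = 26404/2011 (v = 28/(-50*(-1/41) + 21*(1/23)) = 28/(50/41 + 21/23) = 28/(2011/943) = 28*(943/2011) = 26404/2011 ≈ 13.130)
q(3, a(2, 1))*K(0, 11) + v = -4*(11 + 0) + 26404/2011 = -4*11 + 26404/2011 = -44 + 26404/2011 = -62080/2011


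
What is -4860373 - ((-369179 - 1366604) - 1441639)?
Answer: -1682951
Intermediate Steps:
-4860373 - ((-369179 - 1366604) - 1441639) = -4860373 - (-1735783 - 1441639) = -4860373 - 1*(-3177422) = -4860373 + 3177422 = -1682951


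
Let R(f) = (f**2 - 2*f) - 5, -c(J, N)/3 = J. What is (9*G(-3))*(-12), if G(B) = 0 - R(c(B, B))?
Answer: 6264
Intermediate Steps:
c(J, N) = -3*J
R(f) = -5 + f**2 - 2*f
G(B) = 5 - 9*B**2 - 6*B (G(B) = 0 - (-5 + (-3*B)**2 - (-6)*B) = 0 - (-5 + 9*B**2 + 6*B) = 0 - (-5 + 6*B + 9*B**2) = 0 + (5 - 9*B**2 - 6*B) = 5 - 9*B**2 - 6*B)
(9*G(-3))*(-12) = (9*(5 - 9*(-3)**2 - 6*(-3)))*(-12) = (9*(5 - 9*9 + 18))*(-12) = (9*(5 - 81 + 18))*(-12) = (9*(-58))*(-12) = -522*(-12) = 6264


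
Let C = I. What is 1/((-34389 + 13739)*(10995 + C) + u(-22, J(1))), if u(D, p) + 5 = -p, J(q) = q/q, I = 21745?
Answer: -1/676081006 ≈ -1.4791e-9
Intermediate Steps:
C = 21745
J(q) = 1
u(D, p) = -5 - p
1/((-34389 + 13739)*(10995 + C) + u(-22, J(1))) = 1/((-34389 + 13739)*(10995 + 21745) + (-5 - 1*1)) = 1/(-20650*32740 + (-5 - 1)) = 1/(-676081000 - 6) = 1/(-676081006) = -1/676081006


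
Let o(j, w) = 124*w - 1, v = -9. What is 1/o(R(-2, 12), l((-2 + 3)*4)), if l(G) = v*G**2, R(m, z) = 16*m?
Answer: -1/17857 ≈ -5.6000e-5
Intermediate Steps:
l(G) = -9*G**2
o(j, w) = -1 + 124*w
1/o(R(-2, 12), l((-2 + 3)*4)) = 1/(-1 + 124*(-9*16*(-2 + 3)**2)) = 1/(-1 + 124*(-9*(1*4)**2)) = 1/(-1 + 124*(-9*4**2)) = 1/(-1 + 124*(-9*16)) = 1/(-1 + 124*(-144)) = 1/(-1 - 17856) = 1/(-17857) = -1/17857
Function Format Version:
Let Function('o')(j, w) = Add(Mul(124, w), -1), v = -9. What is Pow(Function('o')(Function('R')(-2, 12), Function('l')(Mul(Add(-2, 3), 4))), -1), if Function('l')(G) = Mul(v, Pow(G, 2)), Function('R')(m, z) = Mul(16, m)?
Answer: Rational(-1, 17857) ≈ -5.6000e-5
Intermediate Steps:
Function('l')(G) = Mul(-9, Pow(G, 2))
Function('o')(j, w) = Add(-1, Mul(124, w))
Pow(Function('o')(Function('R')(-2, 12), Function('l')(Mul(Add(-2, 3), 4))), -1) = Pow(Add(-1, Mul(124, Mul(-9, Pow(Mul(Add(-2, 3), 4), 2)))), -1) = Pow(Add(-1, Mul(124, Mul(-9, Pow(Mul(1, 4), 2)))), -1) = Pow(Add(-1, Mul(124, Mul(-9, Pow(4, 2)))), -1) = Pow(Add(-1, Mul(124, Mul(-9, 16))), -1) = Pow(Add(-1, Mul(124, -144)), -1) = Pow(Add(-1, -17856), -1) = Pow(-17857, -1) = Rational(-1, 17857)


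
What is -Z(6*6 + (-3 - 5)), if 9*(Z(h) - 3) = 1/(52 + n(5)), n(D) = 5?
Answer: -1540/513 ≈ -3.0019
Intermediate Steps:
Z(h) = 1540/513 (Z(h) = 3 + 1/(9*(52 + 5)) = 3 + (1/9)/57 = 3 + (1/9)*(1/57) = 3 + 1/513 = 1540/513)
-Z(6*6 + (-3 - 5)) = -1*1540/513 = -1540/513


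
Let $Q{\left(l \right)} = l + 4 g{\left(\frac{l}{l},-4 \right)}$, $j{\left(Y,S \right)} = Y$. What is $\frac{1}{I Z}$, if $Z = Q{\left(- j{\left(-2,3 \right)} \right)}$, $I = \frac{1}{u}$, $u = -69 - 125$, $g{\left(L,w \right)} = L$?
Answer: $- \frac{97}{3} \approx -32.333$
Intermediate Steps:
$u = -194$
$Q{\left(l \right)} = 4 + l$ ($Q{\left(l \right)} = l + 4 \frac{l}{l} = l + 4 \cdot 1 = l + 4 = 4 + l$)
$I = - \frac{1}{194}$ ($I = \frac{1}{-194} = - \frac{1}{194} \approx -0.0051546$)
$Z = 6$ ($Z = 4 - -2 = 4 + 2 = 6$)
$\frac{1}{I Z} = \frac{1}{\left(- \frac{1}{194}\right) 6} = \frac{1}{- \frac{3}{97}} = - \frac{97}{3}$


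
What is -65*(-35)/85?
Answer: 455/17 ≈ 26.765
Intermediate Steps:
-65*(-35)/85 = 2275*(1/85) = 455/17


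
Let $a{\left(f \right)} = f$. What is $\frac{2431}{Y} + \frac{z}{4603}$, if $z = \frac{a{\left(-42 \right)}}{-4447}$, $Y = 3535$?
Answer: $\frac{49761602641}{72359827435} \approx 0.6877$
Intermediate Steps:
$z = \frac{42}{4447}$ ($z = - \frac{42}{-4447} = \left(-42\right) \left(- \frac{1}{4447}\right) = \frac{42}{4447} \approx 0.0094446$)
$\frac{2431}{Y} + \frac{z}{4603} = \frac{2431}{3535} + \frac{42}{4447 \cdot 4603} = 2431 \cdot \frac{1}{3535} + \frac{42}{4447} \cdot \frac{1}{4603} = \frac{2431}{3535} + \frac{42}{20469541} = \frac{49761602641}{72359827435}$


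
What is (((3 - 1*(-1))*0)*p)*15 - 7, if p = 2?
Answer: -7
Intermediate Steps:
(((3 - 1*(-1))*0)*p)*15 - 7 = (((3 - 1*(-1))*0)*2)*15 - 7 = (((3 + 1)*0)*2)*15 - 7 = ((4*0)*2)*15 - 7 = (0*2)*15 - 7 = 0*15 - 7 = 0 - 7 = -7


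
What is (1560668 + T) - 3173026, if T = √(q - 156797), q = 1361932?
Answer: -1612358 + √1205135 ≈ -1.6113e+6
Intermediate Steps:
T = √1205135 (T = √(1361932 - 156797) = √1205135 ≈ 1097.8)
(1560668 + T) - 3173026 = (1560668 + √1205135) - 3173026 = -1612358 + √1205135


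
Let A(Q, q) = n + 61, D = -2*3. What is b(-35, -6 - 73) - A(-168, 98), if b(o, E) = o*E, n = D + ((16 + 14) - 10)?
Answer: 2690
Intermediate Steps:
D = -6
n = 14 (n = -6 + ((16 + 14) - 10) = -6 + (30 - 10) = -6 + 20 = 14)
b(o, E) = E*o
A(Q, q) = 75 (A(Q, q) = 14 + 61 = 75)
b(-35, -6 - 73) - A(-168, 98) = (-6 - 73)*(-35) - 1*75 = -79*(-35) - 75 = 2765 - 75 = 2690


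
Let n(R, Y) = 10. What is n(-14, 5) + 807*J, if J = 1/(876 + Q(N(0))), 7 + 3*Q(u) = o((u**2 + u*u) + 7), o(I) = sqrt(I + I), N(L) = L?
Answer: 75041711/6869627 - 2421*sqrt(14)/6869627 ≈ 10.922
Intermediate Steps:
o(I) = sqrt(2)*sqrt(I) (o(I) = sqrt(2*I) = sqrt(2)*sqrt(I))
Q(u) = -7/3 + sqrt(2)*sqrt(7 + 2*u**2)/3 (Q(u) = -7/3 + (sqrt(2)*sqrt((u**2 + u*u) + 7))/3 = -7/3 + (sqrt(2)*sqrt((u**2 + u**2) + 7))/3 = -7/3 + (sqrt(2)*sqrt(2*u**2 + 7))/3 = -7/3 + (sqrt(2)*sqrt(7 + 2*u**2))/3 = -7/3 + sqrt(2)*sqrt(7 + 2*u**2)/3)
J = 1/(2621/3 + sqrt(14)/3) (J = 1/(876 + (-7/3 + sqrt(14 + 4*0**2)/3)) = 1/(876 + (-7/3 + sqrt(14 + 4*0)/3)) = 1/(876 + (-7/3 + sqrt(14 + 0)/3)) = 1/(876 + (-7/3 + sqrt(14)/3)) = 1/(2621/3 + sqrt(14)/3) ≈ 0.0011430)
n(-14, 5) + 807*J = 10 + 807*(7863/6869627 - 3*sqrt(14)/6869627) = 10 + (6345441/6869627 - 2421*sqrt(14)/6869627) = 75041711/6869627 - 2421*sqrt(14)/6869627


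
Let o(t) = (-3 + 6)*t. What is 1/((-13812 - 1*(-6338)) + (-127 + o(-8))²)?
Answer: 1/15327 ≈ 6.5244e-5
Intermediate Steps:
o(t) = 3*t
1/((-13812 - 1*(-6338)) + (-127 + o(-8))²) = 1/((-13812 - 1*(-6338)) + (-127 + 3*(-8))²) = 1/((-13812 + 6338) + (-127 - 24)²) = 1/(-7474 + (-151)²) = 1/(-7474 + 22801) = 1/15327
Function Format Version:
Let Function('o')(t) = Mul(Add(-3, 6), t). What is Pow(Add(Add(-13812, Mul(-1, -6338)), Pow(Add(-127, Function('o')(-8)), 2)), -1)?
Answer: Rational(1, 15327) ≈ 6.5244e-5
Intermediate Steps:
Function('o')(t) = Mul(3, t)
Pow(Add(Add(-13812, Mul(-1, -6338)), Pow(Add(-127, Function('o')(-8)), 2)), -1) = Pow(Add(Add(-13812, Mul(-1, -6338)), Pow(Add(-127, Mul(3, -8)), 2)), -1) = Pow(Add(Add(-13812, 6338), Pow(Add(-127, -24), 2)), -1) = Pow(Add(-7474, Pow(-151, 2)), -1) = Pow(Add(-7474, 22801), -1) = Pow(15327, -1) = Rational(1, 15327)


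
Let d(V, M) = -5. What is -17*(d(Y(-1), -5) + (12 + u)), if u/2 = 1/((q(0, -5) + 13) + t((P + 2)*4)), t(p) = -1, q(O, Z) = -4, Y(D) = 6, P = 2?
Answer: -493/4 ≈ -123.25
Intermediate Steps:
u = ¼ (u = 2/((-4 + 13) - 1) = 2/(9 - 1) = 2/8 = 2*(⅛) = ¼ ≈ 0.25000)
-17*(d(Y(-1), -5) + (12 + u)) = -17*(-5 + (12 + ¼)) = -17*(-5 + 49/4) = -17*29/4 = -493/4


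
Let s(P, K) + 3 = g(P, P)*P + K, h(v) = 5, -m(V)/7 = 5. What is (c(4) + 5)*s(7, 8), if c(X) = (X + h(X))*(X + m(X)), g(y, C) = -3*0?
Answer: -1370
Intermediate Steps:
m(V) = -35 (m(V) = -7*5 = -35)
g(y, C) = 0
c(X) = (-35 + X)*(5 + X) (c(X) = (X + 5)*(X - 35) = (5 + X)*(-35 + X) = (-35 + X)*(5 + X))
s(P, K) = -3 + K (s(P, K) = -3 + (0*P + K) = -3 + (0 + K) = -3 + K)
(c(4) + 5)*s(7, 8) = ((-175 + 4² - 30*4) + 5)*(-3 + 8) = ((-175 + 16 - 120) + 5)*5 = (-279 + 5)*5 = -274*5 = -1370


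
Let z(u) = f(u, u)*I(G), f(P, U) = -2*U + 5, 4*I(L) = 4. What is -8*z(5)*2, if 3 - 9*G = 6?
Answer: 80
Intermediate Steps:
G = -1/3 (G = 1/3 - 1/9*6 = 1/3 - 2/3 = -1/3 ≈ -0.33333)
I(L) = 1 (I(L) = (1/4)*4 = 1)
f(P, U) = 5 - 2*U
z(u) = 5 - 2*u (z(u) = (5 - 2*u)*1 = 5 - 2*u)
-8*z(5)*2 = -8*(5 - 2*5)*2 = -8*(5 - 10)*2 = -8*(-5)*2 = 40*2 = 80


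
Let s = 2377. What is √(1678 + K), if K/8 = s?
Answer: √20694 ≈ 143.85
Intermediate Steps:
K = 19016 (K = 8*2377 = 19016)
√(1678 + K) = √(1678 + 19016) = √20694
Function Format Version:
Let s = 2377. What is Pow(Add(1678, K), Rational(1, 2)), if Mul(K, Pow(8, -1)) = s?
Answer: Pow(20694, Rational(1, 2)) ≈ 143.85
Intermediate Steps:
K = 19016 (K = Mul(8, 2377) = 19016)
Pow(Add(1678, K), Rational(1, 2)) = Pow(Add(1678, 19016), Rational(1, 2)) = Pow(20694, Rational(1, 2))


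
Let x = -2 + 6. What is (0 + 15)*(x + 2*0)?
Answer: 60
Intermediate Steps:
x = 4
(0 + 15)*(x + 2*0) = (0 + 15)*(4 + 2*0) = 15*(4 + 0) = 15*4 = 60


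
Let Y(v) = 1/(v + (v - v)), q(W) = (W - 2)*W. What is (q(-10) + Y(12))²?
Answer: 2076481/144 ≈ 14420.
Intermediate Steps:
q(W) = W*(-2 + W) (q(W) = (-2 + W)*W = W*(-2 + W))
Y(v) = 1/v (Y(v) = 1/(v + 0) = 1/v)
(q(-10) + Y(12))² = (-10*(-2 - 10) + 1/12)² = (-10*(-12) + 1/12)² = (120 + 1/12)² = (1441/12)² = 2076481/144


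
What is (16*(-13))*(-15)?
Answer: 3120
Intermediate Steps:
(16*(-13))*(-15) = -208*(-15) = 3120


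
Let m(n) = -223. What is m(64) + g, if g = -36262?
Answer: -36485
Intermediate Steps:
m(64) + g = -223 - 36262 = -36485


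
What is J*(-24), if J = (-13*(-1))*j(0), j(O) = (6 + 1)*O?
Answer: 0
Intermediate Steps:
j(O) = 7*O
J = 0 (J = (-13*(-1))*(7*0) = 13*0 = 0)
J*(-24) = 0*(-24) = 0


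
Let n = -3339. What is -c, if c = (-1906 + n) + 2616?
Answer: 2629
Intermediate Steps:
c = -2629 (c = (-1906 - 3339) + 2616 = -5245 + 2616 = -2629)
-c = -1*(-2629) = 2629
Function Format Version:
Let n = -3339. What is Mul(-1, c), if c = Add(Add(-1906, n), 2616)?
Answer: 2629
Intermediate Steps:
c = -2629 (c = Add(Add(-1906, -3339), 2616) = Add(-5245, 2616) = -2629)
Mul(-1, c) = Mul(-1, -2629) = 2629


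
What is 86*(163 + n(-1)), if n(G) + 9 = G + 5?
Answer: 13588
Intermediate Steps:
n(G) = -4 + G (n(G) = -9 + (G + 5) = -9 + (5 + G) = -4 + G)
86*(163 + n(-1)) = 86*(163 + (-4 - 1)) = 86*(163 - 5) = 86*158 = 13588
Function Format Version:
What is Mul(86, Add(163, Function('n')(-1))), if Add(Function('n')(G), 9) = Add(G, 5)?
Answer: 13588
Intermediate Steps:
Function('n')(G) = Add(-4, G) (Function('n')(G) = Add(-9, Add(G, 5)) = Add(-9, Add(5, G)) = Add(-4, G))
Mul(86, Add(163, Function('n')(-1))) = Mul(86, Add(163, Add(-4, -1))) = Mul(86, Add(163, -5)) = Mul(86, 158) = 13588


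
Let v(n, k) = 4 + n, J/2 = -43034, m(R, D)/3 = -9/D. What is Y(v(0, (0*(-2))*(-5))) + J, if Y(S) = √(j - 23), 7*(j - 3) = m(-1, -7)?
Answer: -86068 + I*√953/7 ≈ -86068.0 + 4.4101*I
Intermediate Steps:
m(R, D) = -27/D (m(R, D) = 3*(-9/D) = -27/D)
j = 174/49 (j = 3 + (-27/(-7))/7 = 3 + (-27*(-⅐))/7 = 3 + (⅐)*(27/7) = 3 + 27/49 = 174/49 ≈ 3.5510)
J = -86068 (J = 2*(-43034) = -86068)
Y(S) = I*√953/7 (Y(S) = √(174/49 - 23) = √(-953/49) = I*√953/7)
Y(v(0, (0*(-2))*(-5))) + J = I*√953/7 - 86068 = -86068 + I*√953/7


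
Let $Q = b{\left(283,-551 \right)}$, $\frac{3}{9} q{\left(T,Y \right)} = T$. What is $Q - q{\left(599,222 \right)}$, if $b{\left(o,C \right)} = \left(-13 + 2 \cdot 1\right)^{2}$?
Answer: $-1676$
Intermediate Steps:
$q{\left(T,Y \right)} = 3 T$
$b{\left(o,C \right)} = 121$ ($b{\left(o,C \right)} = \left(-13 + 2\right)^{2} = \left(-11\right)^{2} = 121$)
$Q = 121$
$Q - q{\left(599,222 \right)} = 121 - 3 \cdot 599 = 121 - 1797 = -1676$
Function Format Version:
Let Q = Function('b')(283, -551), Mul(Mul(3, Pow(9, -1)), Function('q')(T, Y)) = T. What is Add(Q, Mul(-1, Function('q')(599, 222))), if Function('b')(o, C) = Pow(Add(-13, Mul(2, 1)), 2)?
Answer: -1676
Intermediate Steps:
Function('q')(T, Y) = Mul(3, T)
Function('b')(o, C) = 121 (Function('b')(o, C) = Pow(Add(-13, 2), 2) = Pow(-11, 2) = 121)
Q = 121
Add(Q, Mul(-1, Function('q')(599, 222))) = Add(121, Mul(-1, Mul(3, 599))) = Add(121, Mul(-1, 1797)) = Add(121, -1797) = -1676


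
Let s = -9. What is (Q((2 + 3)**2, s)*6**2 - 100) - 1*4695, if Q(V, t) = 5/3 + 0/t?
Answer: -4735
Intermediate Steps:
Q(V, t) = 5/3 (Q(V, t) = 5*(1/3) + 0 = 5/3 + 0 = 5/3)
(Q((2 + 3)**2, s)*6**2 - 100) - 1*4695 = ((5/3)*6**2 - 100) - 1*4695 = ((5/3)*36 - 100) - 4695 = (60 - 100) - 4695 = -40 - 4695 = -4735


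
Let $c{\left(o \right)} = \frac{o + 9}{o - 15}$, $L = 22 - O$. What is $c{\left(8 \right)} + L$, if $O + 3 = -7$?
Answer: $\frac{207}{7} \approx 29.571$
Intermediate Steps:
$O = -10$ ($O = -3 - 7 = -10$)
$L = 32$ ($L = 22 - -10 = 22 + 10 = 32$)
$c{\left(o \right)} = \frac{9 + o}{-15 + o}$
$c{\left(8 \right)} + L = \frac{9 + 8}{-15 + 8} + 32 = \frac{1}{-7} \cdot 17 + 32 = \left(- \frac{1}{7}\right) 17 + 32 = - \frac{17}{7} + 32 = \frac{207}{7}$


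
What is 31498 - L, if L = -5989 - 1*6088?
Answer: 43575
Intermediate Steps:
L = -12077 (L = -5989 - 6088 = -12077)
31498 - L = 31498 - 1*(-12077) = 31498 + 12077 = 43575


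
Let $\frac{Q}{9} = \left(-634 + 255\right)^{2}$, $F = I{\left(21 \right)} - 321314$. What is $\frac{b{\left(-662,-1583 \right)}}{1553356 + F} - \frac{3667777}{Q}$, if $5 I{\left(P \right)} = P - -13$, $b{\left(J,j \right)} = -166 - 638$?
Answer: $- \frac{5649899547242}{1990943118909} \approx -2.8378$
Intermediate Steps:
$b{\left(J,j \right)} = -804$
$I{\left(P \right)} = \frac{13}{5} + \frac{P}{5}$ ($I{\left(P \right)} = \frac{P - -13}{5} = \frac{P + 13}{5} = \frac{13 + P}{5} = \frac{13}{5} + \frac{P}{5}$)
$F = - \frac{1606536}{5}$ ($F = \left(\frac{13}{5} + \frac{1}{5} \cdot 21\right) - 321314 = \left(\frac{13}{5} + \frac{21}{5}\right) - 321314 = \frac{34}{5} - 321314 = - \frac{1606536}{5} \approx -3.2131 \cdot 10^{5}$)
$Q = 1292769$ ($Q = 9 \left(-634 + 255\right)^{2} = 9 \left(-379\right)^{2} = 9 \cdot 143641 = 1292769$)
$\frac{b{\left(-662,-1583 \right)}}{1553356 + F} - \frac{3667777}{Q} = - \frac{804}{1553356 - \frac{1606536}{5}} - \frac{3667777}{1292769} = - \frac{804}{\frac{6160244}{5}} - \frac{3667777}{1292769} = \left(-804\right) \frac{5}{6160244} - \frac{3667777}{1292769} = - \frac{1005}{1540061} - \frac{3667777}{1292769} = - \frac{5649899547242}{1990943118909}$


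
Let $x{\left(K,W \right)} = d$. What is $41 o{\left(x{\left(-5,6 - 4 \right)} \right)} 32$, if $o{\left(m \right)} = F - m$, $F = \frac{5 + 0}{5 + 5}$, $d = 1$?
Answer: $-656$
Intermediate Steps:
$F = \frac{1}{2}$ ($F = \frac{5}{10} = 5 \cdot \frac{1}{10} = \frac{1}{2} \approx 0.5$)
$x{\left(K,W \right)} = 1$
$o{\left(m \right)} = \frac{1}{2} - m$
$41 o{\left(x{\left(-5,6 - 4 \right)} \right)} 32 = 41 \left(\frac{1}{2} - 1\right) 32 = 41 \left(- \frac{1}{2}\right) 32 = \left(- \frac{41}{2}\right) 32 = -656$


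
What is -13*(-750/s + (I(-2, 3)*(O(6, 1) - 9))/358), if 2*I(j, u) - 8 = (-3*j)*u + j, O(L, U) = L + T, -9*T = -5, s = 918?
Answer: 320047/27387 ≈ 11.686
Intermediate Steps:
T = 5/9 (T = -⅑*(-5) = 5/9 ≈ 0.55556)
O(L, U) = 5/9 + L (O(L, U) = L + 5/9 = 5/9 + L)
I(j, u) = 4 + j/2 - 3*j*u/2 (I(j, u) = 4 + ((-3*j)*u + j)/2 = 4 + (-3*j*u + j)/2 = 4 + (j - 3*j*u)/2 = 4 + (j/2 - 3*j*u/2) = 4 + j/2 - 3*j*u/2)
-13*(-750/s + (I(-2, 3)*(O(6, 1) - 9))/358) = -13*(-750/918 + ((4 + (½)*(-2) - 3/2*(-2)*3)*((5/9 + 6) - 9))/358) = -13*(-750*1/918 + ((4 - 1 + 9)*(59/9 - 9))*(1/358)) = -13*(-125/153 + (12*(-22/9))*(1/358)) = -13*(-125/153 - 88/3*1/358) = -13*(-125/153 - 44/537) = -13*(-24619/27387) = 320047/27387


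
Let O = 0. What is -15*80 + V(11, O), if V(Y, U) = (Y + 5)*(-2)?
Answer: -1232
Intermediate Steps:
V(Y, U) = -10 - 2*Y (V(Y, U) = (5 + Y)*(-2) = -10 - 2*Y)
-15*80 + V(11, O) = -15*80 + (-10 - 2*11) = -1200 + (-10 - 22) = -1200 - 32 = -1232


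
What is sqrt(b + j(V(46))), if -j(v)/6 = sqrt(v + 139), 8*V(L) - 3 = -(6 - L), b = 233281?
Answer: sqrt(933124 - 6*sqrt(2310))/2 ≈ 482.92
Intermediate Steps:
V(L) = -3/8 + L/8 (V(L) = 3/8 + (-(6 - L))/8 = 3/8 + (-6 + L)/8 = 3/8 + (-3/4 + L/8) = -3/8 + L/8)
j(v) = -6*sqrt(139 + v) (j(v) = -6*sqrt(v + 139) = -6*sqrt(139 + v))
sqrt(b + j(V(46))) = sqrt(233281 - 6*sqrt(139 + (-3/8 + (1/8)*46))) = sqrt(233281 - 6*sqrt(139 + (-3/8 + 23/4))) = sqrt(233281 - 6*sqrt(139 + 43/8)) = sqrt(233281 - 3*sqrt(2310)/2)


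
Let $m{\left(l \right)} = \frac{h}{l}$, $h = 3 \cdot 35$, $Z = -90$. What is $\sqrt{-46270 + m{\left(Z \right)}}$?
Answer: $\frac{i \sqrt{1665762}}{6} \approx 215.11 i$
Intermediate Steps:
$h = 105$
$m{\left(l \right)} = \frac{105}{l}$
$\sqrt{-46270 + m{\left(Z \right)}} = \sqrt{-46270 + \frac{105}{-90}} = \sqrt{-46270 + 105 \left(- \frac{1}{90}\right)} = \sqrt{-46270 - \frac{7}{6}} = \sqrt{- \frac{277627}{6}} = \frac{i \sqrt{1665762}}{6}$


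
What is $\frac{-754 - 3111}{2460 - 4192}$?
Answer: $\frac{3865}{1732} \approx 2.2315$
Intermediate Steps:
$\frac{-754 - 3111}{2460 - 4192} = - \frac{3865}{-1732} = \left(-3865\right) \left(- \frac{1}{1732}\right) = \frac{3865}{1732}$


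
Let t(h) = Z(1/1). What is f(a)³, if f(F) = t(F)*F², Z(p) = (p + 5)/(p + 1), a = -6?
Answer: 1259712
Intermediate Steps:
Z(p) = (5 + p)/(1 + p)
t(h) = 3 (t(h) = (5 + 1/1)/(1 + 1/1) = (5 + 1)/(1 + 1) = 6/2 = (½)*6 = 3)
f(F) = 3*F²
f(a)³ = (3*(-6)²)³ = (3*36)³ = 108³ = 1259712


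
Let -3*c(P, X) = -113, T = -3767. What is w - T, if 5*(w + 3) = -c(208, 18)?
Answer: 56347/15 ≈ 3756.5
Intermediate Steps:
c(P, X) = 113/3 (c(P, X) = -1/3*(-113) = 113/3)
w = -158/15 (w = -3 + (-1*113/3)/5 = -3 + (1/5)*(-113/3) = -3 - 113/15 = -158/15 ≈ -10.533)
w - T = -158/15 - 1*(-3767) = -158/15 + 3767 = 56347/15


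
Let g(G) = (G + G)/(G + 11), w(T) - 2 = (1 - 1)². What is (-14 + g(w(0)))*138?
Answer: -24564/13 ≈ -1889.5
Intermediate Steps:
w(T) = 2 (w(T) = 2 + (1 - 1)² = 2 + 0² = 2 + 0 = 2)
g(G) = 2*G/(11 + G) (g(G) = (2*G)/(11 + G) = 2*G/(11 + G))
(-14 + g(w(0)))*138 = (-14 + 2*2/(11 + 2))*138 = (-14 + 2*2/13)*138 = (-14 + 2*2*(1/13))*138 = (-14 + 4/13)*138 = -178/13*138 = -24564/13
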